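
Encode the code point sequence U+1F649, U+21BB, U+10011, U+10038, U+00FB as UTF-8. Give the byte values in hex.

F0 9F 99 89 E2 86 BB F0 90 80 91 F0 90 80 B8 C3 BB

U+1F649: 4-byte form → F0 9F 99 89.
U+21BB: 3-byte form → E2 86 BB.
U+10011: 4-byte form → F0 90 80 91.
U+10038: 4-byte form → F0 90 80 B8.
U+00FB: 2-byte form → C3 BB.
Concatenated (17 bytes): F0 9F 99 89 E2 86 BB F0 90 80 91 F0 90 80 B8 C3 BB.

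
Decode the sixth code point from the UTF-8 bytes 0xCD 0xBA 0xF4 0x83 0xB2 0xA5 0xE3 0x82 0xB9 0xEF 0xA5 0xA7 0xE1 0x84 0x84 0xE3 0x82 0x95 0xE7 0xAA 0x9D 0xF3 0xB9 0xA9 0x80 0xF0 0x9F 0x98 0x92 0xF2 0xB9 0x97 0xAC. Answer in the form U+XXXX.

Offset 0: leading byte 0xCD = 11001101 → 2-byte char #1 = CD BA.
Offset 2: leading byte 0xF4 = 11110100 → 4-byte char #2 = F4 83 B2 A5.
Offset 6: leading byte 0xE3 = 11100011 → 3-byte char #3 = E3 82 B9.
Offset 9: leading byte 0xEF = 11101111 → 3-byte char #4 = EF A5 A7.
Offset 12: leading byte 0xE1 = 11100001 → 3-byte char #5 = E1 84 84.
Offset 15: leading byte 0xE3 = 11100011 → 3-byte char #6 = E3 82 95.
Leading byte 0xE3 = 11100011 matches 1110xxxx → 3-byte sequence.
Byte 1: 0xE3 = 11100011, payload 0011 (4 bits).
Byte 2: 0x82 = 10000010 (10xxxxxx ✓), payload 000010.
Byte 3: 0x95 = 10010101 (10xxxxxx ✓), payload 010101.
Concatenate: 0011000010010101 = 0x3095 (16 bits → U+3095).

U+3095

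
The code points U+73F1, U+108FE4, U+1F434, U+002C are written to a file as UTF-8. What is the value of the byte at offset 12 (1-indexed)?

1-indexed offset 12 is 0-indexed offset 11.
U+73F1 → 3-byte form E7 8F B1 at offsets 0–2.
U+108FE4 → 4-byte form F4 88 BF A4 at offsets 3–6.
U+1F434 → 4-byte form F0 9F 90 B4 at offsets 7–10.
U+002C → 1-byte form 2C at offsets 11–11.
Offset 11 falls in char 4's range; it's byte 1 of 2C = 0x2C.

0x2C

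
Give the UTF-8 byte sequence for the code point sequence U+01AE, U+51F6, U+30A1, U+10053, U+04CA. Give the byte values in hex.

C6 AE E5 87 B6 E3 82 A1 F0 90 81 93 D3 8A

U+01AE: 2-byte form → C6 AE.
U+51F6: 3-byte form → E5 87 B6.
U+30A1: 3-byte form → E3 82 A1.
U+10053: 4-byte form → F0 90 81 93.
U+04CA: 2-byte form → D3 8A.
Concatenated (14 bytes): C6 AE E5 87 B6 E3 82 A1 F0 90 81 93 D3 8A.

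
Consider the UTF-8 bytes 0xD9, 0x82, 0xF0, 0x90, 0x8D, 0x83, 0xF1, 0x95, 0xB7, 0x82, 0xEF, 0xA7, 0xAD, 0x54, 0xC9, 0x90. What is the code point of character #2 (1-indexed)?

U+10343

Offset 0: leading byte 0xD9 = 11011001 → 2-byte char #1 = D9 82.
Offset 2: leading byte 0xF0 = 11110000 → 4-byte char #2 = F0 90 8D 83.
Leading byte 0xF0 = 11110000 matches 11110xxx → 4-byte sequence.
Byte 1: 0xF0 = 11110000, payload 000 (3 bits).
Byte 2: 0x90 = 10010000 (10xxxxxx ✓), payload 010000.
Byte 3: 0x8D = 10001101 (10xxxxxx ✓), payload 001101.
Byte 4: 0x83 = 10000011 (10xxxxxx ✓), payload 000011.
Concatenate: 000010000001101000011 = 0x10343 (21 bits → U+10343).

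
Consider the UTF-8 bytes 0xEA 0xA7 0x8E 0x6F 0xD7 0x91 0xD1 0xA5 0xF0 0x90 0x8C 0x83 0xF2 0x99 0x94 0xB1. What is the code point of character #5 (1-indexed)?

Offset 0: leading byte 0xEA = 11101010 → 3-byte char #1 = EA A7 8E.
Offset 3: leading byte 0x6F = 01101111 → 1-byte char #2 = 6F.
Offset 4: leading byte 0xD7 = 11010111 → 2-byte char #3 = D7 91.
Offset 6: leading byte 0xD1 = 11010001 → 2-byte char #4 = D1 A5.
Offset 8: leading byte 0xF0 = 11110000 → 4-byte char #5 = F0 90 8C 83.
Leading byte 0xF0 = 11110000 matches 11110xxx → 4-byte sequence.
Byte 1: 0xF0 = 11110000, payload 000 (3 bits).
Byte 2: 0x90 = 10010000 (10xxxxxx ✓), payload 010000.
Byte 3: 0x8C = 10001100 (10xxxxxx ✓), payload 001100.
Byte 4: 0x83 = 10000011 (10xxxxxx ✓), payload 000011.
Concatenate: 000010000001100000011 = 0x10303 (21 bits → U+10303).

U+10303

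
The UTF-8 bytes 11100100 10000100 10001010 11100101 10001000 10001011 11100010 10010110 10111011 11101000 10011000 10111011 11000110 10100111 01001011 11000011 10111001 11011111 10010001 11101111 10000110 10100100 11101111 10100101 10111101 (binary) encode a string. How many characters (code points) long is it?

10

Byte at offset 0: 0xE4 = 11100100 → 3-byte char (#1). Advance 3.
Byte at offset 3: 0xE5 = 11100101 → 3-byte char (#2). Advance 3.
Byte at offset 6: 0xE2 = 11100010 → 3-byte char (#3). Advance 3.
Byte at offset 9: 0xE8 = 11101000 → 3-byte char (#4). Advance 3.
Byte at offset 12: 0xC6 = 11000110 → 2-byte char (#5). Advance 2.
Byte at offset 14: 0x4B = 01001011 → 1-byte char (#6). Advance 1.
Byte at offset 15: 0xC3 = 11000011 → 2-byte char (#7). Advance 2.
Byte at offset 17: 0xDF = 11011111 → 2-byte char (#8). Advance 2.
Byte at offset 19: 0xEF = 11101111 → 3-byte char (#9). Advance 3.
Byte at offset 22: 0xEF = 11101111 → 3-byte char (#10). Advance 3.
Reached end at offset 25 after 10 code points.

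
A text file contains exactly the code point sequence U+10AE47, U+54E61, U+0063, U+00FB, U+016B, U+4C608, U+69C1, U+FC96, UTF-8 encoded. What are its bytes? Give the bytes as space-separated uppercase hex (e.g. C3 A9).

F4 8A B9 87 F1 94 B9 A1 63 C3 BB C5 AB F1 8C 98 88 E6 A7 81 EF B2 96

U+10AE47: 4-byte form → F4 8A B9 87.
U+54E61: 4-byte form → F1 94 B9 A1.
U+0063: 1-byte form → 63.
U+00FB: 2-byte form → C3 BB.
U+016B: 2-byte form → C5 AB.
U+4C608: 4-byte form → F1 8C 98 88.
U+69C1: 3-byte form → E6 A7 81.
U+FC96: 3-byte form → EF B2 96.
Concatenated (23 bytes): F4 8A B9 87 F1 94 B9 A1 63 C3 BB C5 AB F1 8C 98 88 E6 A7 81 EF B2 96.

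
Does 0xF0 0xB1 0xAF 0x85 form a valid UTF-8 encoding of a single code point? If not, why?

Leading byte 0xF0 = 11110000 → 4-byte form.
Continuation bytes 0xB1=10110001, 0xAF=10101111, 0x85=10000101 all match 10xxxxxx.
Decoded value 0x31BC5 is ≥ 0x10000 (shortest form) and not a surrogate.

valid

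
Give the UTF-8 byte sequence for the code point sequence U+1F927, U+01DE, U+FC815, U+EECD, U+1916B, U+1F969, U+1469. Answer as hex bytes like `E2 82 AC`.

F0 9F A4 A7 C7 9E F3 BC A0 95 EE BB 8D F0 99 85 AB F0 9F A5 A9 E1 91 A9

U+1F927: 4-byte form → F0 9F A4 A7.
U+01DE: 2-byte form → C7 9E.
U+FC815: 4-byte form → F3 BC A0 95.
U+EECD: 3-byte form → EE BB 8D.
U+1916B: 4-byte form → F0 99 85 AB.
U+1F969: 4-byte form → F0 9F A5 A9.
U+1469: 3-byte form → E1 91 A9.
Concatenated (24 bytes): F0 9F A4 A7 C7 9E F3 BC A0 95 EE BB 8D F0 99 85 AB F0 9F A5 A9 E1 91 A9.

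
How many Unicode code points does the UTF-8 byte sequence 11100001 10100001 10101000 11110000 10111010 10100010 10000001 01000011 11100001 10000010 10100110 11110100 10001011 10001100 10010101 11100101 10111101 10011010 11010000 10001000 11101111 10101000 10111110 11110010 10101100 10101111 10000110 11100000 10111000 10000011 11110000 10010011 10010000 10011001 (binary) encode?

11

Byte at offset 0: 0xE1 = 11100001 → 3-byte char (#1). Advance 3.
Byte at offset 3: 0xF0 = 11110000 → 4-byte char (#2). Advance 4.
Byte at offset 7: 0x43 = 01000011 → 1-byte char (#3). Advance 1.
Byte at offset 8: 0xE1 = 11100001 → 3-byte char (#4). Advance 3.
Byte at offset 11: 0xF4 = 11110100 → 4-byte char (#5). Advance 4.
Byte at offset 15: 0xE5 = 11100101 → 3-byte char (#6). Advance 3.
Byte at offset 18: 0xD0 = 11010000 → 2-byte char (#7). Advance 2.
Byte at offset 20: 0xEF = 11101111 → 3-byte char (#8). Advance 3.
Byte at offset 23: 0xF2 = 11110010 → 4-byte char (#9). Advance 4.
Byte at offset 27: 0xE0 = 11100000 → 3-byte char (#10). Advance 3.
Byte at offset 30: 0xF0 = 11110000 → 4-byte char (#11). Advance 4.
Reached end at offset 34 after 11 code points.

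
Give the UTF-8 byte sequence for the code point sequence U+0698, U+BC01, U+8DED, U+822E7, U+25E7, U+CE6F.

DA 98 EB B0 81 E8 B7 AD F2 82 8B A7 E2 97 A7 EC B9 AF

U+0698: 2-byte form → DA 98.
U+BC01: 3-byte form → EB B0 81.
U+8DED: 3-byte form → E8 B7 AD.
U+822E7: 4-byte form → F2 82 8B A7.
U+25E7: 3-byte form → E2 97 A7.
U+CE6F: 3-byte form → EC B9 AF.
Concatenated (18 bytes): DA 98 EB B0 81 E8 B7 AD F2 82 8B A7 E2 97 A7 EC B9 AF.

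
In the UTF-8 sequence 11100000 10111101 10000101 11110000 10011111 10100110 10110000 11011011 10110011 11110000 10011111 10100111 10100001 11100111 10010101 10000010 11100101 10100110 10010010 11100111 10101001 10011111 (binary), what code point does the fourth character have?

Offset 0: leading byte 0xE0 = 11100000 → 3-byte char #1 = E0 BD 85.
Offset 3: leading byte 0xF0 = 11110000 → 4-byte char #2 = F0 9F A6 B0.
Offset 7: leading byte 0xDB = 11011011 → 2-byte char #3 = DB B3.
Offset 9: leading byte 0xF0 = 11110000 → 4-byte char #4 = F0 9F A7 A1.
Leading byte 0xF0 = 11110000 matches 11110xxx → 4-byte sequence.
Byte 1: 0xF0 = 11110000, payload 000 (3 bits).
Byte 2: 0x9F = 10011111 (10xxxxxx ✓), payload 011111.
Byte 3: 0xA7 = 10100111 (10xxxxxx ✓), payload 100111.
Byte 4: 0xA1 = 10100001 (10xxxxxx ✓), payload 100001.
Concatenate: 000011111100111100001 = 0x1F9E1 (21 bits → U+1F9E1).

U+1F9E1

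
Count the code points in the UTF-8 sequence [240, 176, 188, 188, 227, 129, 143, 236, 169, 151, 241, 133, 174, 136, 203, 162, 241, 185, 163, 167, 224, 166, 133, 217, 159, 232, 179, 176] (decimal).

9

Byte at offset 0: 0xF0 = 11110000 → 4-byte char (#1). Advance 4.
Byte at offset 4: 0xE3 = 11100011 → 3-byte char (#2). Advance 3.
Byte at offset 7: 0xEC = 11101100 → 3-byte char (#3). Advance 3.
Byte at offset 10: 0xF1 = 11110001 → 4-byte char (#4). Advance 4.
Byte at offset 14: 0xCB = 11001011 → 2-byte char (#5). Advance 2.
Byte at offset 16: 0xF1 = 11110001 → 4-byte char (#6). Advance 4.
Byte at offset 20: 0xE0 = 11100000 → 3-byte char (#7). Advance 3.
Byte at offset 23: 0xD9 = 11011001 → 2-byte char (#8). Advance 2.
Byte at offset 25: 0xE8 = 11101000 → 3-byte char (#9). Advance 3.
Reached end at offset 28 after 9 code points.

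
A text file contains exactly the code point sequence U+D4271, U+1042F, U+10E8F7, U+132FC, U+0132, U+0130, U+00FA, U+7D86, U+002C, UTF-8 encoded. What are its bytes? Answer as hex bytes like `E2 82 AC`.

U+D4271: 4-byte form → F3 94 89 B1.
U+1042F: 4-byte form → F0 90 90 AF.
U+10E8F7: 4-byte form → F4 8E A3 B7.
U+132FC: 4-byte form → F0 93 8B BC.
U+0132: 2-byte form → C4 B2.
U+0130: 2-byte form → C4 B0.
U+00FA: 2-byte form → C3 BA.
U+7D86: 3-byte form → E7 B6 86.
U+002C: 1-byte form → 2C.
Concatenated (26 bytes): F3 94 89 B1 F0 90 90 AF F4 8E A3 B7 F0 93 8B BC C4 B2 C4 B0 C3 BA E7 B6 86 2C.

F3 94 89 B1 F0 90 90 AF F4 8E A3 B7 F0 93 8B BC C4 B2 C4 B0 C3 BA E7 B6 86 2C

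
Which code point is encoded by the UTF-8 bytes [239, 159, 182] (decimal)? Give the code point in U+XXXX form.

U+F7F6

Leading byte 0xEF = 11101111 matches 1110xxxx → 3-byte sequence.
Byte 1: 0xEF = 11101111, payload 1111 (4 bits).
Byte 2: 0x9F = 10011111 (10xxxxxx ✓), payload 011111.
Byte 3: 0xB6 = 10110110 (10xxxxxx ✓), payload 110110.
Concatenate: 1111011111110110 = 0xF7F6 (16 bits → U+F7F6).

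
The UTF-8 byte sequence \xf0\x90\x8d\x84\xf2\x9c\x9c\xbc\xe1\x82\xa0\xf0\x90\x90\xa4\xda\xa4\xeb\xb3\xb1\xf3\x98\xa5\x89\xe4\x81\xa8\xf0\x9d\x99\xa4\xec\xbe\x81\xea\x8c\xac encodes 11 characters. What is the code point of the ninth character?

U+1D664

Offset 0: leading byte 0xF0 = 11110000 → 4-byte char #1 = F0 90 8D 84.
Offset 4: leading byte 0xF2 = 11110010 → 4-byte char #2 = F2 9C 9C BC.
Offset 8: leading byte 0xE1 = 11100001 → 3-byte char #3 = E1 82 A0.
Offset 11: leading byte 0xF0 = 11110000 → 4-byte char #4 = F0 90 90 A4.
Offset 15: leading byte 0xDA = 11011010 → 2-byte char #5 = DA A4.
Offset 17: leading byte 0xEB = 11101011 → 3-byte char #6 = EB B3 B1.
Offset 20: leading byte 0xF3 = 11110011 → 4-byte char #7 = F3 98 A5 89.
Offset 24: leading byte 0xE4 = 11100100 → 3-byte char #8 = E4 81 A8.
Offset 27: leading byte 0xF0 = 11110000 → 4-byte char #9 = F0 9D 99 A4.
Leading byte 0xF0 = 11110000 matches 11110xxx → 4-byte sequence.
Byte 1: 0xF0 = 11110000, payload 000 (3 bits).
Byte 2: 0x9D = 10011101 (10xxxxxx ✓), payload 011101.
Byte 3: 0x99 = 10011001 (10xxxxxx ✓), payload 011001.
Byte 4: 0xA4 = 10100100 (10xxxxxx ✓), payload 100100.
Concatenate: 000011101011001100100 = 0x1D664 (21 bits → U+1D664).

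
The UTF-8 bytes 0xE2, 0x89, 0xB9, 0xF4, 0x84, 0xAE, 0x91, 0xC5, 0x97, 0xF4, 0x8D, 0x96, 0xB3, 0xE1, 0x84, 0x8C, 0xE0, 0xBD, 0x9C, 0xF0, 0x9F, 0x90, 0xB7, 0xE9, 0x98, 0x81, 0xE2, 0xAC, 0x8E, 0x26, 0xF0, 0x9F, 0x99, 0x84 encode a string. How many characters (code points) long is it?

11

Byte at offset 0: 0xE2 = 11100010 → 3-byte char (#1). Advance 3.
Byte at offset 3: 0xF4 = 11110100 → 4-byte char (#2). Advance 4.
Byte at offset 7: 0xC5 = 11000101 → 2-byte char (#3). Advance 2.
Byte at offset 9: 0xF4 = 11110100 → 4-byte char (#4). Advance 4.
Byte at offset 13: 0xE1 = 11100001 → 3-byte char (#5). Advance 3.
Byte at offset 16: 0xE0 = 11100000 → 3-byte char (#6). Advance 3.
Byte at offset 19: 0xF0 = 11110000 → 4-byte char (#7). Advance 4.
Byte at offset 23: 0xE9 = 11101001 → 3-byte char (#8). Advance 3.
Byte at offset 26: 0xE2 = 11100010 → 3-byte char (#9). Advance 3.
Byte at offset 29: 0x26 = 00100110 → 1-byte char (#10). Advance 1.
Byte at offset 30: 0xF0 = 11110000 → 4-byte char (#11). Advance 4.
Reached end at offset 34 after 11 code points.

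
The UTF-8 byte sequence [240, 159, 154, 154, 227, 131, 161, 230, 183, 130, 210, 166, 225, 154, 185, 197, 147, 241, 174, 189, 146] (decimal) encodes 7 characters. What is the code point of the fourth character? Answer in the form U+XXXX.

U+04A6

Offset 0: leading byte 0xF0 = 11110000 → 4-byte char #1 = F0 9F 9A 9A.
Offset 4: leading byte 0xE3 = 11100011 → 3-byte char #2 = E3 83 A1.
Offset 7: leading byte 0xE6 = 11100110 → 3-byte char #3 = E6 B7 82.
Offset 10: leading byte 0xD2 = 11010010 → 2-byte char #4 = D2 A6.
Leading byte 0xD2 = 11010010 matches 110xxxxx → 2-byte sequence.
Byte 1: 0xD2 = 11010010, payload 10010 (5 bits).
Byte 2: 0xA6 = 10100110 (10xxxxxx ✓), payload 100110.
Concatenate: 10010100110 = 0x4A6 (11 bits → U+04A6).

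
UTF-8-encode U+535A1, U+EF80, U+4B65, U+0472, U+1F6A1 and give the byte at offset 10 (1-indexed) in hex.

0xA5

1-indexed offset 10 is 0-indexed offset 9.
U+535A1 → 4-byte form F1 93 96 A1 at offsets 0–3.
U+EF80 → 3-byte form EE BE 80 at offsets 4–6.
U+4B65 → 3-byte form E4 AD A5 at offsets 7–9.
Offset 9 falls in char 3's range; it's byte 3 of E4 AD A5 = 0xA5.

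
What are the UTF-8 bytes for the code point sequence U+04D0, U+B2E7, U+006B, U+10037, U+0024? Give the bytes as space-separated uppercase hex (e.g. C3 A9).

D3 90 EB 8B A7 6B F0 90 80 B7 24

U+04D0: 2-byte form → D3 90.
U+B2E7: 3-byte form → EB 8B A7.
U+006B: 1-byte form → 6B.
U+10037: 4-byte form → F0 90 80 B7.
U+0024: 1-byte form → 24.
Concatenated (11 bytes): D3 90 EB 8B A7 6B F0 90 80 B7 24.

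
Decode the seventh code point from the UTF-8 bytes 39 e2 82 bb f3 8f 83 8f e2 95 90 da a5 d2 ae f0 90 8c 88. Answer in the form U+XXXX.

U+10308

Offset 0: leading byte 0x39 = 00111001 → 1-byte char #1 = 39.
Offset 1: leading byte 0xE2 = 11100010 → 3-byte char #2 = E2 82 BB.
Offset 4: leading byte 0xF3 = 11110011 → 4-byte char #3 = F3 8F 83 8F.
Offset 8: leading byte 0xE2 = 11100010 → 3-byte char #4 = E2 95 90.
Offset 11: leading byte 0xDA = 11011010 → 2-byte char #5 = DA A5.
Offset 13: leading byte 0xD2 = 11010010 → 2-byte char #6 = D2 AE.
Offset 15: leading byte 0xF0 = 11110000 → 4-byte char #7 = F0 90 8C 88.
Leading byte 0xF0 = 11110000 matches 11110xxx → 4-byte sequence.
Byte 1: 0xF0 = 11110000, payload 000 (3 bits).
Byte 2: 0x90 = 10010000 (10xxxxxx ✓), payload 010000.
Byte 3: 0x8C = 10001100 (10xxxxxx ✓), payload 001100.
Byte 4: 0x88 = 10001000 (10xxxxxx ✓), payload 001000.
Concatenate: 000010000001100001000 = 0x10308 (21 bits → U+10308).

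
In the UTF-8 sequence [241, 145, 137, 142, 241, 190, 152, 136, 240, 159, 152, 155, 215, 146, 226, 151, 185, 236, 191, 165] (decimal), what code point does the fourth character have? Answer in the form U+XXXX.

Offset 0: leading byte 0xF1 = 11110001 → 4-byte char #1 = F1 91 89 8E.
Offset 4: leading byte 0xF1 = 11110001 → 4-byte char #2 = F1 BE 98 88.
Offset 8: leading byte 0xF0 = 11110000 → 4-byte char #3 = F0 9F 98 9B.
Offset 12: leading byte 0xD7 = 11010111 → 2-byte char #4 = D7 92.
Leading byte 0xD7 = 11010111 matches 110xxxxx → 2-byte sequence.
Byte 1: 0xD7 = 11010111, payload 10111 (5 bits).
Byte 2: 0x92 = 10010010 (10xxxxxx ✓), payload 010010.
Concatenate: 10111010010 = 0x5D2 (11 bits → U+05D2).

U+05D2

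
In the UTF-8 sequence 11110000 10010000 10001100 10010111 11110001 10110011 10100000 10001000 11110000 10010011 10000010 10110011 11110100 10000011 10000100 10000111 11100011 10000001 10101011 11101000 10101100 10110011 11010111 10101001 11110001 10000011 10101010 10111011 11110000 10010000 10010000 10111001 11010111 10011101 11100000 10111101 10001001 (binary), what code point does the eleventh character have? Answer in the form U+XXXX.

Offset 0: leading byte 0xF0 = 11110000 → 4-byte char #1 = F0 90 8C 97.
Offset 4: leading byte 0xF1 = 11110001 → 4-byte char #2 = F1 B3 A0 88.
Offset 8: leading byte 0xF0 = 11110000 → 4-byte char #3 = F0 93 82 B3.
Offset 12: leading byte 0xF4 = 11110100 → 4-byte char #4 = F4 83 84 87.
Offset 16: leading byte 0xE3 = 11100011 → 3-byte char #5 = E3 81 AB.
Offset 19: leading byte 0xE8 = 11101000 → 3-byte char #6 = E8 AC B3.
Offset 22: leading byte 0xD7 = 11010111 → 2-byte char #7 = D7 A9.
Offset 24: leading byte 0xF1 = 11110001 → 4-byte char #8 = F1 83 AA BB.
Offset 28: leading byte 0xF0 = 11110000 → 4-byte char #9 = F0 90 90 B9.
Offset 32: leading byte 0xD7 = 11010111 → 2-byte char #10 = D7 9D.
Offset 34: leading byte 0xE0 = 11100000 → 3-byte char #11 = E0 BD 89.
Leading byte 0xE0 = 11100000 matches 1110xxxx → 3-byte sequence.
Byte 1: 0xE0 = 11100000, payload 0000 (4 bits).
Byte 2: 0xBD = 10111101 (10xxxxxx ✓), payload 111101.
Byte 3: 0x89 = 10001001 (10xxxxxx ✓), payload 001001.
Concatenate: 0000111101001001 = 0xF49 (16 bits → U+0F49).

U+0F49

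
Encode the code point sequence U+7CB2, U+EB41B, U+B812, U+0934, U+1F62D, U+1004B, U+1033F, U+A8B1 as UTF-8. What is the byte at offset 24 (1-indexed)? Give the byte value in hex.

0x8C

1-indexed offset 24 is 0-indexed offset 23.
U+7CB2 → 3-byte form E7 B2 B2 at offsets 0–2.
U+EB41B → 4-byte form F3 AB 90 9B at offsets 3–6.
U+B812 → 3-byte form EB A0 92 at offsets 7–9.
U+0934 → 3-byte form E0 A4 B4 at offsets 10–12.
U+1F62D → 4-byte form F0 9F 98 AD at offsets 13–16.
U+1004B → 4-byte form F0 90 81 8B at offsets 17–20.
U+1033F → 4-byte form F0 90 8C BF at offsets 21–24.
Offset 23 falls in char 7's range; it's byte 3 of F0 90 8C BF = 0x8C.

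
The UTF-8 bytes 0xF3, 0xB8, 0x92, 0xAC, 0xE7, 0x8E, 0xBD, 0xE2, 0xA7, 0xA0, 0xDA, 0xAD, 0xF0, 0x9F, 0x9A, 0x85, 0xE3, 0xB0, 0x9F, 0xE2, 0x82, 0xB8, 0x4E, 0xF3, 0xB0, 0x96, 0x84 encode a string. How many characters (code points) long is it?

Byte at offset 0: 0xF3 = 11110011 → 4-byte char (#1). Advance 4.
Byte at offset 4: 0xE7 = 11100111 → 3-byte char (#2). Advance 3.
Byte at offset 7: 0xE2 = 11100010 → 3-byte char (#3). Advance 3.
Byte at offset 10: 0xDA = 11011010 → 2-byte char (#4). Advance 2.
Byte at offset 12: 0xF0 = 11110000 → 4-byte char (#5). Advance 4.
Byte at offset 16: 0xE3 = 11100011 → 3-byte char (#6). Advance 3.
Byte at offset 19: 0xE2 = 11100010 → 3-byte char (#7). Advance 3.
Byte at offset 22: 0x4E = 01001110 → 1-byte char (#8). Advance 1.
Byte at offset 23: 0xF3 = 11110011 → 4-byte char (#9). Advance 4.
Reached end at offset 27 after 9 code points.

9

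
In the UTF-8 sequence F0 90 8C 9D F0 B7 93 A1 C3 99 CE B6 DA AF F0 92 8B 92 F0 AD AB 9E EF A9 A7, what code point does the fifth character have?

U+06AF

Offset 0: leading byte 0xF0 = 11110000 → 4-byte char #1 = F0 90 8C 9D.
Offset 4: leading byte 0xF0 = 11110000 → 4-byte char #2 = F0 B7 93 A1.
Offset 8: leading byte 0xC3 = 11000011 → 2-byte char #3 = C3 99.
Offset 10: leading byte 0xCE = 11001110 → 2-byte char #4 = CE B6.
Offset 12: leading byte 0xDA = 11011010 → 2-byte char #5 = DA AF.
Leading byte 0xDA = 11011010 matches 110xxxxx → 2-byte sequence.
Byte 1: 0xDA = 11011010, payload 11010 (5 bits).
Byte 2: 0xAF = 10101111 (10xxxxxx ✓), payload 101111.
Concatenate: 11010101111 = 0x6AF (11 bits → U+06AF).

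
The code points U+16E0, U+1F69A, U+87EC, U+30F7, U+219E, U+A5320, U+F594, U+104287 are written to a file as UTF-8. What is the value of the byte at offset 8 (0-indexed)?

0x9F

U+16E0 → 3-byte form E1 9B A0 at offsets 0–2.
U+1F69A → 4-byte form F0 9F 9A 9A at offsets 3–6.
U+87EC → 3-byte form E8 9F AC at offsets 7–9.
Offset 8 falls in char 3's range; it's byte 2 of E8 9F AC = 0x9F.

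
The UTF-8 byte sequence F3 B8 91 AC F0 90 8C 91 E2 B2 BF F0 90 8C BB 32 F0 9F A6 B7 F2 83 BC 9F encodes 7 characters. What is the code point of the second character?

U+10311

Offset 0: leading byte 0xF3 = 11110011 → 4-byte char #1 = F3 B8 91 AC.
Offset 4: leading byte 0xF0 = 11110000 → 4-byte char #2 = F0 90 8C 91.
Leading byte 0xF0 = 11110000 matches 11110xxx → 4-byte sequence.
Byte 1: 0xF0 = 11110000, payload 000 (3 bits).
Byte 2: 0x90 = 10010000 (10xxxxxx ✓), payload 010000.
Byte 3: 0x8C = 10001100 (10xxxxxx ✓), payload 001100.
Byte 4: 0x91 = 10010001 (10xxxxxx ✓), payload 010001.
Concatenate: 000010000001100010001 = 0x10311 (21 bits → U+10311).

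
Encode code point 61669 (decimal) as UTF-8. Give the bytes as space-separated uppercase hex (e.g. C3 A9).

U+F0E5 = 0xF0E5 = 61669 decimal. In range U+0800–U+FFFF → 3-byte form: 1110xxxx 10xxxxxx 10xxxxxx.
Binary (16 bits): 1111000011100101.
Split 4+6+6: 1111 | 000011 | 100101.
Byte 1: 11101111 = 0xEF.
Byte 2: 10000011 = 0x83.
Byte 3: 10100101 = 0xA5.

EF 83 A5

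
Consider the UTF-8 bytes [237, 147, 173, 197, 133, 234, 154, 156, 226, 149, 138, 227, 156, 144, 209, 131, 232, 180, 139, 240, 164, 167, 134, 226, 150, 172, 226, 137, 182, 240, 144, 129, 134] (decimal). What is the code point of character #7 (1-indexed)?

U+8D0B

Offset 0: leading byte 0xED = 11101101 → 3-byte char #1 = ED 93 AD.
Offset 3: leading byte 0xC5 = 11000101 → 2-byte char #2 = C5 85.
Offset 5: leading byte 0xEA = 11101010 → 3-byte char #3 = EA 9A 9C.
Offset 8: leading byte 0xE2 = 11100010 → 3-byte char #4 = E2 95 8A.
Offset 11: leading byte 0xE3 = 11100011 → 3-byte char #5 = E3 9C 90.
Offset 14: leading byte 0xD1 = 11010001 → 2-byte char #6 = D1 83.
Offset 16: leading byte 0xE8 = 11101000 → 3-byte char #7 = E8 B4 8B.
Leading byte 0xE8 = 11101000 matches 1110xxxx → 3-byte sequence.
Byte 1: 0xE8 = 11101000, payload 1000 (4 bits).
Byte 2: 0xB4 = 10110100 (10xxxxxx ✓), payload 110100.
Byte 3: 0x8B = 10001011 (10xxxxxx ✓), payload 001011.
Concatenate: 1000110100001011 = 0x8D0B (16 bits → U+8D0B).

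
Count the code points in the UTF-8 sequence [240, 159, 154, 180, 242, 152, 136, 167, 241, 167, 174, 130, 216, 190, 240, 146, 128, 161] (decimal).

5

Byte at offset 0: 0xF0 = 11110000 → 4-byte char (#1). Advance 4.
Byte at offset 4: 0xF2 = 11110010 → 4-byte char (#2). Advance 4.
Byte at offset 8: 0xF1 = 11110001 → 4-byte char (#3). Advance 4.
Byte at offset 12: 0xD8 = 11011000 → 2-byte char (#4). Advance 2.
Byte at offset 14: 0xF0 = 11110000 → 4-byte char (#5). Advance 4.
Reached end at offset 18 after 5 code points.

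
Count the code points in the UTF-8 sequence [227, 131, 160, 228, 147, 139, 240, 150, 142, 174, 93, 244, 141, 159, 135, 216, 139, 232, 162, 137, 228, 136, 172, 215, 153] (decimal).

Byte at offset 0: 0xE3 = 11100011 → 3-byte char (#1). Advance 3.
Byte at offset 3: 0xE4 = 11100100 → 3-byte char (#2). Advance 3.
Byte at offset 6: 0xF0 = 11110000 → 4-byte char (#3). Advance 4.
Byte at offset 10: 0x5D = 01011101 → 1-byte char (#4). Advance 1.
Byte at offset 11: 0xF4 = 11110100 → 4-byte char (#5). Advance 4.
Byte at offset 15: 0xD8 = 11011000 → 2-byte char (#6). Advance 2.
Byte at offset 17: 0xE8 = 11101000 → 3-byte char (#7). Advance 3.
Byte at offset 20: 0xE4 = 11100100 → 3-byte char (#8). Advance 3.
Byte at offset 23: 0xD7 = 11010111 → 2-byte char (#9). Advance 2.
Reached end at offset 25 after 9 code points.

9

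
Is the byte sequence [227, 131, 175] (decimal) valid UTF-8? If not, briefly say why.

valid

Leading byte 0xE3 = 11100011 → 3-byte form.
Continuation bytes 0x83=10000011, 0xAF=10101111 all match 10xxxxxx.
Decoded value 0x30EF is ≥ 0x800 (shortest form) and not a surrogate.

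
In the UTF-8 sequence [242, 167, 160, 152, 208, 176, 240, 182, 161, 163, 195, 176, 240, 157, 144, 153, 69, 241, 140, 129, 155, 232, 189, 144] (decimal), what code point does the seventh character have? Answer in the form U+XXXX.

Offset 0: leading byte 0xF2 = 11110010 → 4-byte char #1 = F2 A7 A0 98.
Offset 4: leading byte 0xD0 = 11010000 → 2-byte char #2 = D0 B0.
Offset 6: leading byte 0xF0 = 11110000 → 4-byte char #3 = F0 B6 A1 A3.
Offset 10: leading byte 0xC3 = 11000011 → 2-byte char #4 = C3 B0.
Offset 12: leading byte 0xF0 = 11110000 → 4-byte char #5 = F0 9D 90 99.
Offset 16: leading byte 0x45 = 01000101 → 1-byte char #6 = 45.
Offset 17: leading byte 0xF1 = 11110001 → 4-byte char #7 = F1 8C 81 9B.
Leading byte 0xF1 = 11110001 matches 11110xxx → 4-byte sequence.
Byte 1: 0xF1 = 11110001, payload 001 (3 bits).
Byte 2: 0x8C = 10001100 (10xxxxxx ✓), payload 001100.
Byte 3: 0x81 = 10000001 (10xxxxxx ✓), payload 000001.
Byte 4: 0x9B = 10011011 (10xxxxxx ✓), payload 011011.
Concatenate: 001001100000001011011 = 0x4C05B (21 bits → U+4C05B).

U+4C05B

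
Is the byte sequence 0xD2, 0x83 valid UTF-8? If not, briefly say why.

Leading byte 0xD2 = 11010010 → 2-byte form.
Continuation bytes 0x83=10000011 all match 10xxxxxx.
Decoded value 0x483 is ≥ 0x80 (shortest form) and not a surrogate.

valid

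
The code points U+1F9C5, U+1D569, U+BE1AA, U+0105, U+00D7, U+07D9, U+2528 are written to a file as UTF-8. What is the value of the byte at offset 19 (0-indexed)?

0x94

U+1F9C5 → 4-byte form F0 9F A7 85 at offsets 0–3.
U+1D569 → 4-byte form F0 9D 95 A9 at offsets 4–7.
U+BE1AA → 4-byte form F2 BE 86 AA at offsets 8–11.
U+0105 → 2-byte form C4 85 at offsets 12–13.
U+00D7 → 2-byte form C3 97 at offsets 14–15.
U+07D9 → 2-byte form DF 99 at offsets 16–17.
U+2528 → 3-byte form E2 94 A8 at offsets 18–20.
Offset 19 falls in char 7's range; it's byte 2 of E2 94 A8 = 0x94.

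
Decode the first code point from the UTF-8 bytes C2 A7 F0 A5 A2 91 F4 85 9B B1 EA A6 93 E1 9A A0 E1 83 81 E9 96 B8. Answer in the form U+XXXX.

Offset 0: leading byte 0xC2 = 11000010 → 2-byte char #1 = C2 A7.
Leading byte 0xC2 = 11000010 matches 110xxxxx → 2-byte sequence.
Byte 1: 0xC2 = 11000010, payload 00010 (5 bits).
Byte 2: 0xA7 = 10100111 (10xxxxxx ✓), payload 100111.
Concatenate: 00010100111 = 0xA7 (11 bits → U+00A7).

U+00A7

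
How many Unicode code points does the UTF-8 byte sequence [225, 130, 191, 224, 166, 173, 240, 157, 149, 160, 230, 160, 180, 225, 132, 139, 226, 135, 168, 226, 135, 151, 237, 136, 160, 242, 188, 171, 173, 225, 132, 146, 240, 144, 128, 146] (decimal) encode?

11

Byte at offset 0: 0xE1 = 11100001 → 3-byte char (#1). Advance 3.
Byte at offset 3: 0xE0 = 11100000 → 3-byte char (#2). Advance 3.
Byte at offset 6: 0xF0 = 11110000 → 4-byte char (#3). Advance 4.
Byte at offset 10: 0xE6 = 11100110 → 3-byte char (#4). Advance 3.
Byte at offset 13: 0xE1 = 11100001 → 3-byte char (#5). Advance 3.
Byte at offset 16: 0xE2 = 11100010 → 3-byte char (#6). Advance 3.
Byte at offset 19: 0xE2 = 11100010 → 3-byte char (#7). Advance 3.
Byte at offset 22: 0xED = 11101101 → 3-byte char (#8). Advance 3.
Byte at offset 25: 0xF2 = 11110010 → 4-byte char (#9). Advance 4.
Byte at offset 29: 0xE1 = 11100001 → 3-byte char (#10). Advance 3.
Byte at offset 32: 0xF0 = 11110000 → 4-byte char (#11). Advance 4.
Reached end at offset 36 after 11 code points.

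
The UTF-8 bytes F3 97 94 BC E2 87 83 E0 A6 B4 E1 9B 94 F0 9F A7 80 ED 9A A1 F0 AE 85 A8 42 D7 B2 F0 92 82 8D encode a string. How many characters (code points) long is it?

Byte at offset 0: 0xF3 = 11110011 → 4-byte char (#1). Advance 4.
Byte at offset 4: 0xE2 = 11100010 → 3-byte char (#2). Advance 3.
Byte at offset 7: 0xE0 = 11100000 → 3-byte char (#3). Advance 3.
Byte at offset 10: 0xE1 = 11100001 → 3-byte char (#4). Advance 3.
Byte at offset 13: 0xF0 = 11110000 → 4-byte char (#5). Advance 4.
Byte at offset 17: 0xED = 11101101 → 3-byte char (#6). Advance 3.
Byte at offset 20: 0xF0 = 11110000 → 4-byte char (#7). Advance 4.
Byte at offset 24: 0x42 = 01000010 → 1-byte char (#8). Advance 1.
Byte at offset 25: 0xD7 = 11010111 → 2-byte char (#9). Advance 2.
Byte at offset 27: 0xF0 = 11110000 → 4-byte char (#10). Advance 4.
Reached end at offset 31 after 10 code points.

10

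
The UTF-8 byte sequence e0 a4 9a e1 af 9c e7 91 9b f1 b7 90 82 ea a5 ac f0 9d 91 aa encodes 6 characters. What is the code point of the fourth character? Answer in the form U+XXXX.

Offset 0: leading byte 0xE0 = 11100000 → 3-byte char #1 = E0 A4 9A.
Offset 3: leading byte 0xE1 = 11100001 → 3-byte char #2 = E1 AF 9C.
Offset 6: leading byte 0xE7 = 11100111 → 3-byte char #3 = E7 91 9B.
Offset 9: leading byte 0xF1 = 11110001 → 4-byte char #4 = F1 B7 90 82.
Leading byte 0xF1 = 11110001 matches 11110xxx → 4-byte sequence.
Byte 1: 0xF1 = 11110001, payload 001 (3 bits).
Byte 2: 0xB7 = 10110111 (10xxxxxx ✓), payload 110111.
Byte 3: 0x90 = 10010000 (10xxxxxx ✓), payload 010000.
Byte 4: 0x82 = 10000010 (10xxxxxx ✓), payload 000010.
Concatenate: 001110111010000000010 = 0x77402 (21 bits → U+77402).

U+77402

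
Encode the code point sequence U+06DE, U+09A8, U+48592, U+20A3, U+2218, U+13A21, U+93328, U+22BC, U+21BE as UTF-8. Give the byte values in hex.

DB 9E E0 A6 A8 F1 88 96 92 E2 82 A3 E2 88 98 F0 93 A8 A1 F2 93 8C A8 E2 8A BC E2 86 BE

U+06DE: 2-byte form → DB 9E.
U+09A8: 3-byte form → E0 A6 A8.
U+48592: 4-byte form → F1 88 96 92.
U+20A3: 3-byte form → E2 82 A3.
U+2218: 3-byte form → E2 88 98.
U+13A21: 4-byte form → F0 93 A8 A1.
U+93328: 4-byte form → F2 93 8C A8.
U+22BC: 3-byte form → E2 8A BC.
U+21BE: 3-byte form → E2 86 BE.
Concatenated (29 bytes): DB 9E E0 A6 A8 F1 88 96 92 E2 82 A3 E2 88 98 F0 93 A8 A1 F2 93 8C A8 E2 8A BC E2 86 BE.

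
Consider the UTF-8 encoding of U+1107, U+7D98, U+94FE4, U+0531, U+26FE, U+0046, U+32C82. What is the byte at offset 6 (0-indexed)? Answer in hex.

0xF2

U+1107 → 3-byte form E1 84 87 at offsets 0–2.
U+7D98 → 3-byte form E7 B6 98 at offsets 3–5.
U+94FE4 → 4-byte form F2 94 BF A4 at offsets 6–9.
Offset 6 falls in char 3's range; it's byte 1 of F2 94 BF A4 = 0xF2.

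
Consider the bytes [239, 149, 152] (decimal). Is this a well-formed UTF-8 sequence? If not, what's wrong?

valid

Leading byte 0xEF = 11101111 → 3-byte form.
Continuation bytes 0x95=10010101, 0x98=10011000 all match 10xxxxxx.
Decoded value 0xF558 is ≥ 0x800 (shortest form) and not a surrogate.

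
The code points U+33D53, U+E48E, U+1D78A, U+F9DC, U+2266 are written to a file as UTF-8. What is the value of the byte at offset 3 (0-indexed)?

U+33D53 → 4-byte form F0 B3 B5 93 at offsets 0–3.
Offset 3 falls in char 1's range; it's byte 4 of F0 B3 B5 93 = 0x93.

0x93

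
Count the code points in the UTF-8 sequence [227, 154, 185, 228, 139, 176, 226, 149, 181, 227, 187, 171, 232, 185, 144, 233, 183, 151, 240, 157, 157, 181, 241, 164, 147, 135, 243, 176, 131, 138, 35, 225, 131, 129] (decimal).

Byte at offset 0: 0xE3 = 11100011 → 3-byte char (#1). Advance 3.
Byte at offset 3: 0xE4 = 11100100 → 3-byte char (#2). Advance 3.
Byte at offset 6: 0xE2 = 11100010 → 3-byte char (#3). Advance 3.
Byte at offset 9: 0xE3 = 11100011 → 3-byte char (#4). Advance 3.
Byte at offset 12: 0xE8 = 11101000 → 3-byte char (#5). Advance 3.
Byte at offset 15: 0xE9 = 11101001 → 3-byte char (#6). Advance 3.
Byte at offset 18: 0xF0 = 11110000 → 4-byte char (#7). Advance 4.
Byte at offset 22: 0xF1 = 11110001 → 4-byte char (#8). Advance 4.
Byte at offset 26: 0xF3 = 11110011 → 4-byte char (#9). Advance 4.
Byte at offset 30: 0x23 = 00100011 → 1-byte char (#10). Advance 1.
Byte at offset 31: 0xE1 = 11100001 → 3-byte char (#11). Advance 3.
Reached end at offset 34 after 11 code points.

11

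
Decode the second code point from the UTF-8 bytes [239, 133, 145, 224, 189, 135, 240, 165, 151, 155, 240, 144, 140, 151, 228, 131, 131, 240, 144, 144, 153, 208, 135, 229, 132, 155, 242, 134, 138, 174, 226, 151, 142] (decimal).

U+0F47

Offset 0: leading byte 0xEF = 11101111 → 3-byte char #1 = EF 85 91.
Offset 3: leading byte 0xE0 = 11100000 → 3-byte char #2 = E0 BD 87.
Leading byte 0xE0 = 11100000 matches 1110xxxx → 3-byte sequence.
Byte 1: 0xE0 = 11100000, payload 0000 (4 bits).
Byte 2: 0xBD = 10111101 (10xxxxxx ✓), payload 111101.
Byte 3: 0x87 = 10000111 (10xxxxxx ✓), payload 000111.
Concatenate: 0000111101000111 = 0xF47 (16 bits → U+0F47).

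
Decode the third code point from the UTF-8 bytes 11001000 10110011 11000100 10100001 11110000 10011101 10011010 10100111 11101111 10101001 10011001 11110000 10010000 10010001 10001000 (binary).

Offset 0: leading byte 0xC8 = 11001000 → 2-byte char #1 = C8 B3.
Offset 2: leading byte 0xC4 = 11000100 → 2-byte char #2 = C4 A1.
Offset 4: leading byte 0xF0 = 11110000 → 4-byte char #3 = F0 9D 9A A7.
Leading byte 0xF0 = 11110000 matches 11110xxx → 4-byte sequence.
Byte 1: 0xF0 = 11110000, payload 000 (3 bits).
Byte 2: 0x9D = 10011101 (10xxxxxx ✓), payload 011101.
Byte 3: 0x9A = 10011010 (10xxxxxx ✓), payload 011010.
Byte 4: 0xA7 = 10100111 (10xxxxxx ✓), payload 100111.
Concatenate: 000011101011010100111 = 0x1D6A7 (21 bits → U+1D6A7).

U+1D6A7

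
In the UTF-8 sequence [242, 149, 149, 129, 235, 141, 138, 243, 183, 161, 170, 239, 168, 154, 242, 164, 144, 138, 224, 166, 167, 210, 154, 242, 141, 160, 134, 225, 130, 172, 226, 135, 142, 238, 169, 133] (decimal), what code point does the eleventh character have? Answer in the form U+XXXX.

Offset 0: leading byte 0xF2 = 11110010 → 4-byte char #1 = F2 95 95 81.
Offset 4: leading byte 0xEB = 11101011 → 3-byte char #2 = EB 8D 8A.
Offset 7: leading byte 0xF3 = 11110011 → 4-byte char #3 = F3 B7 A1 AA.
Offset 11: leading byte 0xEF = 11101111 → 3-byte char #4 = EF A8 9A.
Offset 14: leading byte 0xF2 = 11110010 → 4-byte char #5 = F2 A4 90 8A.
Offset 18: leading byte 0xE0 = 11100000 → 3-byte char #6 = E0 A6 A7.
Offset 21: leading byte 0xD2 = 11010010 → 2-byte char #7 = D2 9A.
Offset 23: leading byte 0xF2 = 11110010 → 4-byte char #8 = F2 8D A0 86.
Offset 27: leading byte 0xE1 = 11100001 → 3-byte char #9 = E1 82 AC.
Offset 30: leading byte 0xE2 = 11100010 → 3-byte char #10 = E2 87 8E.
Offset 33: leading byte 0xEE = 11101110 → 3-byte char #11 = EE A9 85.
Leading byte 0xEE = 11101110 matches 1110xxxx → 3-byte sequence.
Byte 1: 0xEE = 11101110, payload 1110 (4 bits).
Byte 2: 0xA9 = 10101001 (10xxxxxx ✓), payload 101001.
Byte 3: 0x85 = 10000101 (10xxxxxx ✓), payload 000101.
Concatenate: 1110101001000101 = 0xEA45 (16 bits → U+EA45).

U+EA45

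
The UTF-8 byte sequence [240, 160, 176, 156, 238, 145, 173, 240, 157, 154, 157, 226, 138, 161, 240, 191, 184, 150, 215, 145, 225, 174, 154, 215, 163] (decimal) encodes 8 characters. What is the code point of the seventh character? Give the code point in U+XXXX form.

Offset 0: leading byte 0xF0 = 11110000 → 4-byte char #1 = F0 A0 B0 9C.
Offset 4: leading byte 0xEE = 11101110 → 3-byte char #2 = EE 91 AD.
Offset 7: leading byte 0xF0 = 11110000 → 4-byte char #3 = F0 9D 9A 9D.
Offset 11: leading byte 0xE2 = 11100010 → 3-byte char #4 = E2 8A A1.
Offset 14: leading byte 0xF0 = 11110000 → 4-byte char #5 = F0 BF B8 96.
Offset 18: leading byte 0xD7 = 11010111 → 2-byte char #6 = D7 91.
Offset 20: leading byte 0xE1 = 11100001 → 3-byte char #7 = E1 AE 9A.
Leading byte 0xE1 = 11100001 matches 1110xxxx → 3-byte sequence.
Byte 1: 0xE1 = 11100001, payload 0001 (4 bits).
Byte 2: 0xAE = 10101110 (10xxxxxx ✓), payload 101110.
Byte 3: 0x9A = 10011010 (10xxxxxx ✓), payload 011010.
Concatenate: 0001101110011010 = 0x1B9A (16 bits → U+1B9A).

U+1B9A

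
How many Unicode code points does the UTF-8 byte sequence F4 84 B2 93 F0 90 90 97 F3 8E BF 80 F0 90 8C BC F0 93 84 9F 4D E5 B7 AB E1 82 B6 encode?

8

Byte at offset 0: 0xF4 = 11110100 → 4-byte char (#1). Advance 4.
Byte at offset 4: 0xF0 = 11110000 → 4-byte char (#2). Advance 4.
Byte at offset 8: 0xF3 = 11110011 → 4-byte char (#3). Advance 4.
Byte at offset 12: 0xF0 = 11110000 → 4-byte char (#4). Advance 4.
Byte at offset 16: 0xF0 = 11110000 → 4-byte char (#5). Advance 4.
Byte at offset 20: 0x4D = 01001101 → 1-byte char (#6). Advance 1.
Byte at offset 21: 0xE5 = 11100101 → 3-byte char (#7). Advance 3.
Byte at offset 24: 0xE1 = 11100001 → 3-byte char (#8). Advance 3.
Reached end at offset 27 after 8 code points.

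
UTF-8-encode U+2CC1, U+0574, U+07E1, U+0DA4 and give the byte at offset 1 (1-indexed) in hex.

1-indexed offset 1 is 0-indexed offset 0.
U+2CC1 → 3-byte form E2 B3 81 at offsets 0–2.
Offset 0 falls in char 1's range; it's byte 1 of E2 B3 81 = 0xE2.

0xE2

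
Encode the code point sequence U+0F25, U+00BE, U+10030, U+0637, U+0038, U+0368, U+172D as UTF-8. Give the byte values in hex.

U+0F25: 3-byte form → E0 BC A5.
U+00BE: 2-byte form → C2 BE.
U+10030: 4-byte form → F0 90 80 B0.
U+0637: 2-byte form → D8 B7.
U+0038: 1-byte form → 38.
U+0368: 2-byte form → CD A8.
U+172D: 3-byte form → E1 9C AD.
Concatenated (17 bytes): E0 BC A5 C2 BE F0 90 80 B0 D8 B7 38 CD A8 E1 9C AD.

E0 BC A5 C2 BE F0 90 80 B0 D8 B7 38 CD A8 E1 9C AD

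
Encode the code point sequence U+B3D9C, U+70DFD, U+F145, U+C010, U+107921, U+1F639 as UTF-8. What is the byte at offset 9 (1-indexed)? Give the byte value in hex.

1-indexed offset 9 is 0-indexed offset 8.
U+B3D9C → 4-byte form F2 B3 B6 9C at offsets 0–3.
U+70DFD → 4-byte form F1 B0 B7 BD at offsets 4–7.
U+F145 → 3-byte form EF 85 85 at offsets 8–10.
Offset 8 falls in char 3's range; it's byte 1 of EF 85 85 = 0xEF.

0xEF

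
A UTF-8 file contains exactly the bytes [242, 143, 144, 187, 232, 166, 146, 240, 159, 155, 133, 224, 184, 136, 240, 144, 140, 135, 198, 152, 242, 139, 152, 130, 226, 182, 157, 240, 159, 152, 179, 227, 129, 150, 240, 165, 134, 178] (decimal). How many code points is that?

Byte at offset 0: 0xF2 = 11110010 → 4-byte char (#1). Advance 4.
Byte at offset 4: 0xE8 = 11101000 → 3-byte char (#2). Advance 3.
Byte at offset 7: 0xF0 = 11110000 → 4-byte char (#3). Advance 4.
Byte at offset 11: 0xE0 = 11100000 → 3-byte char (#4). Advance 3.
Byte at offset 14: 0xF0 = 11110000 → 4-byte char (#5). Advance 4.
Byte at offset 18: 0xC6 = 11000110 → 2-byte char (#6). Advance 2.
Byte at offset 20: 0xF2 = 11110010 → 4-byte char (#7). Advance 4.
Byte at offset 24: 0xE2 = 11100010 → 3-byte char (#8). Advance 3.
Byte at offset 27: 0xF0 = 11110000 → 4-byte char (#9). Advance 4.
Byte at offset 31: 0xE3 = 11100011 → 3-byte char (#10). Advance 3.
Byte at offset 34: 0xF0 = 11110000 → 4-byte char (#11). Advance 4.
Reached end at offset 38 after 11 code points.

11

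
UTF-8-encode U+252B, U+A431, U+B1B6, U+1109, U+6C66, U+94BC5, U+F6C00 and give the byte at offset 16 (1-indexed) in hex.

1-indexed offset 16 is 0-indexed offset 15.
U+252B → 3-byte form E2 94 AB at offsets 0–2.
U+A431 → 3-byte form EA 90 B1 at offsets 3–5.
U+B1B6 → 3-byte form EB 86 B6 at offsets 6–8.
U+1109 → 3-byte form E1 84 89 at offsets 9–11.
U+6C66 → 3-byte form E6 B1 A6 at offsets 12–14.
U+94BC5 → 4-byte form F2 94 AF 85 at offsets 15–18.
Offset 15 falls in char 6's range; it's byte 1 of F2 94 AF 85 = 0xF2.

0xF2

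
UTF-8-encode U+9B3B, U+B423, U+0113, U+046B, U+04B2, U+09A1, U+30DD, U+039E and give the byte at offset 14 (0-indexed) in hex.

0xA1

U+9B3B → 3-byte form E9 AC BB at offsets 0–2.
U+B423 → 3-byte form EB 90 A3 at offsets 3–5.
U+0113 → 2-byte form C4 93 at offsets 6–7.
U+046B → 2-byte form D1 AB at offsets 8–9.
U+04B2 → 2-byte form D2 B2 at offsets 10–11.
U+09A1 → 3-byte form E0 A6 A1 at offsets 12–14.
Offset 14 falls in char 6's range; it's byte 3 of E0 A6 A1 = 0xA1.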